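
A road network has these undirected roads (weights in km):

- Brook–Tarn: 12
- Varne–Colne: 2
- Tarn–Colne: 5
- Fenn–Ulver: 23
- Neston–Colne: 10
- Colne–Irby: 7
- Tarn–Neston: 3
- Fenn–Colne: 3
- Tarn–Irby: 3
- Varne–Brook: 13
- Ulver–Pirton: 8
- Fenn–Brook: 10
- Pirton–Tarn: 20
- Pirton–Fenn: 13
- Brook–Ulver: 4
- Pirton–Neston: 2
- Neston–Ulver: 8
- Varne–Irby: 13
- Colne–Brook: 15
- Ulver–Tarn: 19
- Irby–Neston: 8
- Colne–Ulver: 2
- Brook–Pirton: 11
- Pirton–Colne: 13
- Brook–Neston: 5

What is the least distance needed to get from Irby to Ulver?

Candidate routes:
Irby → Colne → Ulver: 7+2 = 9
Irby → Tarn → Colne → Ulver: 3+5+2 = 10
Irby → Tarn → Neston → Ulver: 3+3+8 = 14
The minimum is 9 km via Irby → Colne → Ulver.

9 km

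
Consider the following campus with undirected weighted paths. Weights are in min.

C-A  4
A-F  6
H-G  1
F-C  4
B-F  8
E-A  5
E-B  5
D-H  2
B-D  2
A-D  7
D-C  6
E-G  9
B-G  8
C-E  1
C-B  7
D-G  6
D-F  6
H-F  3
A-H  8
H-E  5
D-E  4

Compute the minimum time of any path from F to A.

6 min

Running Dijkstra from F:
F: 0
H: 3  (via F)
C: 4  (via F)
G: 4  (via H)
D: 5  (via H)
E: 5  (via C)
A: 6  (via F)
Shortest route: F–A = 6 min.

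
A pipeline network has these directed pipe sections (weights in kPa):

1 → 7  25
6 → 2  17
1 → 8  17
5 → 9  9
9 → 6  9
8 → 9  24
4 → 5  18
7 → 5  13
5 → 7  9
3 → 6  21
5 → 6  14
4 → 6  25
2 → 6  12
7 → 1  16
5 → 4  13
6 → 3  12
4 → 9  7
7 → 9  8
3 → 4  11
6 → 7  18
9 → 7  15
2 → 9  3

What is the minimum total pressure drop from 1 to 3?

54 kPa

Running Dijkstra from 1:
1: 0
8: 17  (via 1)
7: 25  (via 1)
9: 33  (via 7)
5: 38  (via 7)
6: 42  (via 9)
4: 51  (via 5)
3: 54  (via 6)
Shortest route: 1 → 7 → 9 → 6 → 3 = 54 kPa.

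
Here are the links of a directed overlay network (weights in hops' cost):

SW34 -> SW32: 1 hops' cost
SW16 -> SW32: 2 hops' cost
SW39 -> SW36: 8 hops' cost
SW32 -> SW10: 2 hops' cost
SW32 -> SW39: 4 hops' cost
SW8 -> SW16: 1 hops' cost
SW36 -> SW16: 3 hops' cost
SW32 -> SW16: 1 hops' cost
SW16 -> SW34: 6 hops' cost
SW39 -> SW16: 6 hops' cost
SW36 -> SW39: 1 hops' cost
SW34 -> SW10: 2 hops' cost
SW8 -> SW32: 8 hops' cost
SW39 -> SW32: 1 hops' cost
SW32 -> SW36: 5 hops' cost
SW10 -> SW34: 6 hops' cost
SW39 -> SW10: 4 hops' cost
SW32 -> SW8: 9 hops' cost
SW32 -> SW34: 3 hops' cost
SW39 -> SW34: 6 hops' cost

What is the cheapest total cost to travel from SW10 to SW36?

Candidate routes:
SW10 - SW34 - SW32 - SW36: 6+1+5 = 12
SW10 - SW34 - SW32 - SW39 - SW36: 6+1+4+8 = 19
Cheapest is SW10 - SW34 - SW32 - SW36 at 12 hops' cost.

12 hops' cost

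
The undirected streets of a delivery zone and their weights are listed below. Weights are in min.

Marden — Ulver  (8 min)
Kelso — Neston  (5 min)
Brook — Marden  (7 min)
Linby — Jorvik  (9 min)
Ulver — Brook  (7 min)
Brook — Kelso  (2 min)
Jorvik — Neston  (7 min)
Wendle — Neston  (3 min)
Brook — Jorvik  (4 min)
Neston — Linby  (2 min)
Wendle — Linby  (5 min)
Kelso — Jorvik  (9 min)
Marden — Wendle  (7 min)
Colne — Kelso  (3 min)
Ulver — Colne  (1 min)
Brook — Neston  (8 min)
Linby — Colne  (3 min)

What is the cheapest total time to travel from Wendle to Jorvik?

10 min

Compare a few routes:
Wendle–Linby–Jorvik: 5+9 = 14
Wendle–Linby–Neston–Jorvik: 5+2+7 = 14
Wendle–Neston–Jorvik: 3+7 = 10
The minimum is 10 min via Wendle–Neston–Jorvik.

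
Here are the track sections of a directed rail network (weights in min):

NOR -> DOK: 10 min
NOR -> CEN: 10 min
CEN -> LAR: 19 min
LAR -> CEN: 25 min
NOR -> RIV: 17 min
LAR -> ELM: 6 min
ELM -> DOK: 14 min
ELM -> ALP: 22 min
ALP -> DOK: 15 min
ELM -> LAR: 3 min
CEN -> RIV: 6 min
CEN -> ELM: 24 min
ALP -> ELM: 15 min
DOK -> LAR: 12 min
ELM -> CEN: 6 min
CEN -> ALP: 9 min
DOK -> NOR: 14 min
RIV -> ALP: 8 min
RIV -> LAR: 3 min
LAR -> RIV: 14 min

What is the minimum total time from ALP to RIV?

27 min

Enumerating some paths:
ALP - DOK - LAR - ELM - CEN - RIV: 15+12+6+6+6 = 45
ALP - DOK - LAR - RIV: 15+12+14 = 41
ALP - ELM - CEN - RIV: 15+6+6 = 27
ALP - ELM - LAR - RIV: 15+3+14 = 32
The minimum is 27 min via ALP - ELM - CEN - RIV.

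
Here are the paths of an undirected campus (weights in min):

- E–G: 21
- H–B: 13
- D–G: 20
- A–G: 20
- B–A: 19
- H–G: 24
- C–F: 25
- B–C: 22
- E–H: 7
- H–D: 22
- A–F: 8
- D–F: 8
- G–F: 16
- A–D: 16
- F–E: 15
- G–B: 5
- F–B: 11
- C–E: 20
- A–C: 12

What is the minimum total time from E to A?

23 min

Running Dijkstra from E:
E: 0
H: 7  (via E)
F: 15  (via E)
B: 20  (via H)
C: 20  (via E)
G: 21  (via E)
A: 23  (via F)
Shortest route: E–F–A = 23 min.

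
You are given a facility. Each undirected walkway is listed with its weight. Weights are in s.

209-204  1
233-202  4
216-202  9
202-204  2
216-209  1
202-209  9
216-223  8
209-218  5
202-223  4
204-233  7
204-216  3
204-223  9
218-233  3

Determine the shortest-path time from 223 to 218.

11 s

Enumerating some paths:
223 - 216 - 209 - 218: 8+1+5 = 14
223 - 204 - 209 - 218: 9+1+5 = 15
223 - 202 - 204 - 209 - 218: 4+2+1+5 = 12
223 - 202 - 233 - 218: 4+4+3 = 11
The minimum is 11 s via 223 - 202 - 233 - 218.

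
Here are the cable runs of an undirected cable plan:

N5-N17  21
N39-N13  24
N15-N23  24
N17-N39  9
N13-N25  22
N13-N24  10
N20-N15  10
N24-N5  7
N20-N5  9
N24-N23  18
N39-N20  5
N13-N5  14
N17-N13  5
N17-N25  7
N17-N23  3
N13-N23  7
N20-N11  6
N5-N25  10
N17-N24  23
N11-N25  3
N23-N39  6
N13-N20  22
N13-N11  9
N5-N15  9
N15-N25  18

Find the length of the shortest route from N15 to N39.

Compare a few routes:
N15 - N23 - N39: 24+6 = 30
N15 - N5 - N20 - N39: 9+9+5 = 23
N15 - N20 - N39: 10+5 = 15
The minimum is 15 via N15 - N20 - N39.

15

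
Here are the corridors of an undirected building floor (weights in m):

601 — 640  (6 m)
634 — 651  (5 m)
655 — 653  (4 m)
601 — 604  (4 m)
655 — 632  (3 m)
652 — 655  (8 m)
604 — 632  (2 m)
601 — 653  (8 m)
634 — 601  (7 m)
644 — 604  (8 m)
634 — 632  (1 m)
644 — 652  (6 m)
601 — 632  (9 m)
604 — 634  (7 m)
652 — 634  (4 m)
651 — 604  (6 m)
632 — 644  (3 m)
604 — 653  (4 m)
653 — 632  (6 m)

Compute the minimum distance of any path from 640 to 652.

Enumerating some paths:
640–601–632–634–652: 6+9+1+4 = 20
640–601–634–652: 6+7+4 = 17
640–601–604–634–652: 6+4+7+4 = 21
640–601–604–632–644–652: 6+4+2+3+6 = 21
Cheapest is 640–601–634–652 at 17 m.

17 m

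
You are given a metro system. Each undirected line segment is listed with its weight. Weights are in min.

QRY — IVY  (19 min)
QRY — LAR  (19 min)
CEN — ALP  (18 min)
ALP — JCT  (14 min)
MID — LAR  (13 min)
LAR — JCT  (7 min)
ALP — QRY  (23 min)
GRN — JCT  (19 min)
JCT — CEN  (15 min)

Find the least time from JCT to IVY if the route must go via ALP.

Shortest JCT→ALP: JCT–ALP = 14
Shortest ALP→IVY: ALP–QRY–IVY = 42
Total via ALP: 14 + 42 = 56 min.

56 min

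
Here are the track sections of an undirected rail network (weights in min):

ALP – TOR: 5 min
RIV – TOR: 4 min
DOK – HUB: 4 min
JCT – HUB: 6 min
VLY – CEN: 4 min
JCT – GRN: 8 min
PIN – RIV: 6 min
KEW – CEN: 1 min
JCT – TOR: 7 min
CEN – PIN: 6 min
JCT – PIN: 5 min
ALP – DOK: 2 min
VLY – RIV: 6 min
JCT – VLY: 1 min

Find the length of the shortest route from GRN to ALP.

Compare a few routes:
GRN - JCT - TOR - ALP: 8+7+5 = 20
GRN - JCT - VLY - RIV - TOR - ALP: 8+1+6+4+5 = 24
Cheapest is GRN - JCT - TOR - ALP at 20 min.

20 min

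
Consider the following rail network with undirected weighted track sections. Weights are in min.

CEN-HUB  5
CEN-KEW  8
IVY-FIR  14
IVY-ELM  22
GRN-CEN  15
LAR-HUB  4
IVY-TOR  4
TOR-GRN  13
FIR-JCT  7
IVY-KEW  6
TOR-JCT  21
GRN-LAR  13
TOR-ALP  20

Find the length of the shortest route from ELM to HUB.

41 min

Running Dijkstra from ELM:
ELM: 0
IVY: 22  (via ELM)
TOR: 26  (via IVY)
KEW: 28  (via IVY)
FIR: 36  (via IVY)
CEN: 36  (via KEW)
GRN: 39  (via TOR)
HUB: 41  (via CEN)
Shortest route: ELM → IVY → KEW → CEN → HUB = 41 min.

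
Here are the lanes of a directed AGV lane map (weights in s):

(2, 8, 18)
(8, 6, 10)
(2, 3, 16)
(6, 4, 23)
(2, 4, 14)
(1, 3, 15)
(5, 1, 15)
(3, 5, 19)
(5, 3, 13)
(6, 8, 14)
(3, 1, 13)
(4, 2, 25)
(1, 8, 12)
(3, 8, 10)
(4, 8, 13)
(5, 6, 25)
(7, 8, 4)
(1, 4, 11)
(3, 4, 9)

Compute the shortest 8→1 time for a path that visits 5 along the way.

108 s

Best 8 to 5: 8 → 6 → 4 → 2 → 3 → 5 costing 93
Best 5 to 1: 5 → 1 costing 15
Total via 5: 93 + 15 = 108 s.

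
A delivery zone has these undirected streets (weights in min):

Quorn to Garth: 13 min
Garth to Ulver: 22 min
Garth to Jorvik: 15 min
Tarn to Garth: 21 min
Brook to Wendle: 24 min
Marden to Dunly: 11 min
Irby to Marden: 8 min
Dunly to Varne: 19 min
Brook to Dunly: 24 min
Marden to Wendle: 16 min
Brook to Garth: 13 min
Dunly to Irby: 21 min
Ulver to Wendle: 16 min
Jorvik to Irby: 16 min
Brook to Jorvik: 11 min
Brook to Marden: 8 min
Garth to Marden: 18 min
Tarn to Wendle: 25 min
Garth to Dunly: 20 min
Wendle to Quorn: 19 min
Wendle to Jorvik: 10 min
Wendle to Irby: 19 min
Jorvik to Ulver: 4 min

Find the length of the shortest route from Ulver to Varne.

Shortest distances from Ulver:
Ulver: 0
Jorvik: 4  (via Ulver)
Wendle: 14  (via Jorvik)
Brook: 15  (via Jorvik)
Garth: 19  (via Jorvik)
Irby: 20  (via Jorvik)
Marden: 23  (via Brook)
Quorn: 32  (via Garth)
Dunly: 34  (via Marden)
Tarn: 39  (via Wendle)
Varne: 53  (via Dunly)
Shortest route: Ulver–Jorvik–Brook–Marden–Dunly–Varne = 53 min.

53 min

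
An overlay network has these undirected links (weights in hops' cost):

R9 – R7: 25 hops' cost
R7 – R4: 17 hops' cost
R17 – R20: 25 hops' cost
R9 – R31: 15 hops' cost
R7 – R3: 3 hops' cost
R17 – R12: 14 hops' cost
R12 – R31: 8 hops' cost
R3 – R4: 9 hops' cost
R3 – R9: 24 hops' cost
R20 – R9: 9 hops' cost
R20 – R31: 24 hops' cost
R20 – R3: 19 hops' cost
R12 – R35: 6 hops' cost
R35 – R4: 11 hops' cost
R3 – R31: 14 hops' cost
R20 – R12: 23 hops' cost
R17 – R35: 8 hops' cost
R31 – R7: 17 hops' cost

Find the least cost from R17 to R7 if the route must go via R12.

39 hops' cost

Shortest R17→R12: R17 → R12 = 14
Shortest R12→R7: R12 → R31 → R7 = 25
Total via R12: 14 + 25 = 39 hops' cost.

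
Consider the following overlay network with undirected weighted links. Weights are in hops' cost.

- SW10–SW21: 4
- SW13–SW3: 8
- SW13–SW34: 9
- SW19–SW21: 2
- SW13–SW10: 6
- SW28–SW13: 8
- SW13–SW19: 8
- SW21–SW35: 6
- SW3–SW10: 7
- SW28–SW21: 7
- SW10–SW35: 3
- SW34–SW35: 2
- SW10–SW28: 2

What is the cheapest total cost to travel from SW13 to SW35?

9 hops' cost

Running Dijkstra from SW13:
SW13: 0
SW10: 6  (via SW13)
SW19: 8  (via SW13)
SW3: 8  (via SW13)
SW28: 8  (via SW13)
SW35: 9  (via SW10)
Shortest route: SW13–SW10–SW35 = 9 hops' cost.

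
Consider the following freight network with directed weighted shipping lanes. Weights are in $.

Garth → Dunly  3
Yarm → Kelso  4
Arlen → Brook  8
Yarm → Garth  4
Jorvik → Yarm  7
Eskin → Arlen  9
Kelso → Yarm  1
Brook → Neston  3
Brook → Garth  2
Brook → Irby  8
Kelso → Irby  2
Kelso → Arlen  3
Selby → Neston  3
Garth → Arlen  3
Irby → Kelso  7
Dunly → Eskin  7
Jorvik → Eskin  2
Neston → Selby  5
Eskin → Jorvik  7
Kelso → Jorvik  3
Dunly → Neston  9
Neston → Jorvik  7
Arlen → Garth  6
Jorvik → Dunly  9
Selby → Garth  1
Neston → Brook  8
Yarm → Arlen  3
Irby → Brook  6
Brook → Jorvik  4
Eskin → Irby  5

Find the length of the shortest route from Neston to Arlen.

Shortest distances from Neston:
Neston: 0
Selby: 5  (via Neston)
Garth: 6  (via Selby)
Jorvik: 7  (via Neston)
Brook: 8  (via Neston)
Arlen: 9  (via Garth)
Shortest route: Neston–Selby–Garth–Arlen = $9.

$9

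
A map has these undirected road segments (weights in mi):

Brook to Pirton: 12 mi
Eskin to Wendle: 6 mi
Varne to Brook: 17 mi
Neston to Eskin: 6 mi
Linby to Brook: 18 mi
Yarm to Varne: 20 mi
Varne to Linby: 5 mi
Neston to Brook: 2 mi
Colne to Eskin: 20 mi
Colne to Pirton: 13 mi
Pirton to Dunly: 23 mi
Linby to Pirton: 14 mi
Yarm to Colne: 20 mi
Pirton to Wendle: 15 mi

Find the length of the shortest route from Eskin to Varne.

Settle nodes by increasing distance from Eskin:
Eskin: 0
Neston: 6  (via Eskin)
Wendle: 6  (via Eskin)
Brook: 8  (via Neston)
Colne: 20  (via Eskin)
Pirton: 20  (via Brook)
Varne: 25  (via Brook)
Shortest route: Eskin → Neston → Brook → Varne = 25 mi.

25 mi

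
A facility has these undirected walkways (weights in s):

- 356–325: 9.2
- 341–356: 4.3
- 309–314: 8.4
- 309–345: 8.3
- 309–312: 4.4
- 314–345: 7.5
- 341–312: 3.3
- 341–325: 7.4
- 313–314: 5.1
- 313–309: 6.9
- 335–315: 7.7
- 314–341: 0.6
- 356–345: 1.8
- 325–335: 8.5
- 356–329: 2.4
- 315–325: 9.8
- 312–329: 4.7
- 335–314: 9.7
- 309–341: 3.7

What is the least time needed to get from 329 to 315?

Running Dijkstra from 329:
329: 0
356: 2.4  (via 329)
345: 4.2  (via 356)
312: 4.7  (via 329)
341: 6.7  (via 356)
314: 7.3  (via 341)
309: 9.1  (via 312)
325: 11.6  (via 356)
313: 12.4  (via 314)
335: 17  (via 314)
315: 21.4  (via 325)
Shortest route: 329–356–325–315 = 21.4 s.

21.4 s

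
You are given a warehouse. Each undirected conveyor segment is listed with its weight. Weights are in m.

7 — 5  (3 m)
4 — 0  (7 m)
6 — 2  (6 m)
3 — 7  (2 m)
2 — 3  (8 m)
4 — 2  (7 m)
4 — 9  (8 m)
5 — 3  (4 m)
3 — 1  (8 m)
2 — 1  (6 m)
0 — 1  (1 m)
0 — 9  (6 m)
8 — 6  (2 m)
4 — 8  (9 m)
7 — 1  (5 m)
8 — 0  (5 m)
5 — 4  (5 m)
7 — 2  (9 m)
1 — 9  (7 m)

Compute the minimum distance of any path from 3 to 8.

Shortest distances from 3:
3: 0
7: 2  (via 3)
5: 4  (via 3)
1: 7  (via 7)
0: 8  (via 1)
2: 8  (via 3)
4: 9  (via 5)
8: 13  (via 0)
Shortest route: 3–7–1–0–8 = 13 m.

13 m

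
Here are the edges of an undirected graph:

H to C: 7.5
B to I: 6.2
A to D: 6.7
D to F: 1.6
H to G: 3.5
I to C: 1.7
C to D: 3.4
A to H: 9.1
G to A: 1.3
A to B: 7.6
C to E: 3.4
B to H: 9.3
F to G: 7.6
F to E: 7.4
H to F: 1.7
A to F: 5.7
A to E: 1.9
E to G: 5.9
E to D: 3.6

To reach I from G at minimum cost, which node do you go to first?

Enumerating some paths:
G–H–F–D–C–I: 3.5+1.7+1.6+3.4+1.7 = 11.9
G–A–E–C–I: 1.3+1.9+3.4+1.7 = 8.3
G–A–E–D–C–I: 1.3+1.9+3.6+3.4+1.7 = 11.9
G–E–C–I: 5.9+3.4+1.7 = 11
The minimum is 8.3 via G–A–E–C–I.
So from G the first move is to A.

A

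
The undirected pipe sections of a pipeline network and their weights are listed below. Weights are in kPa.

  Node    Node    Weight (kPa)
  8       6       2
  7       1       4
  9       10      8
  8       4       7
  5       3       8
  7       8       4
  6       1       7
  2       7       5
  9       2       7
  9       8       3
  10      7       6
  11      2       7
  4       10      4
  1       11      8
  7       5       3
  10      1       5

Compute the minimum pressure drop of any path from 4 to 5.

Shortest distances from 4:
4: 0
10: 4  (via 4)
8: 7  (via 4)
1: 9  (via 10)
6: 9  (via 8)
7: 10  (via 10)
9: 10  (via 8)
5: 13  (via 7)
Shortest route: 4–10–7–5 = 13 kPa.

13 kPa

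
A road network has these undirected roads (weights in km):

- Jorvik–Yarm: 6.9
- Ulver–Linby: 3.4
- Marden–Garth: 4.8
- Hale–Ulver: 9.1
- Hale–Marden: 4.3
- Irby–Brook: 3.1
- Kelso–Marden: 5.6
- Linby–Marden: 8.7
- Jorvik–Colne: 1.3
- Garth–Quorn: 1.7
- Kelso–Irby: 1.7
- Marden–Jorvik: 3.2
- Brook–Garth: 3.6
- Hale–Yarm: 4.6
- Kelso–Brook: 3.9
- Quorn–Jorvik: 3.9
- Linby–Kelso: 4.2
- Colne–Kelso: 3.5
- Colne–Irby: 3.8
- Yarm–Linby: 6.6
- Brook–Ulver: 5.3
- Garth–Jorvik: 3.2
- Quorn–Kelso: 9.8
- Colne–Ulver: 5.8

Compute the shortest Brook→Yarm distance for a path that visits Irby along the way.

Best Brook to Irby: Brook–Irby costing 3.1
Shortest Irby→Yarm: Irby–Colne–Jorvik–Yarm = 12
Total via Irby: 3.1 + 12 = 15.1 km.

15.1 km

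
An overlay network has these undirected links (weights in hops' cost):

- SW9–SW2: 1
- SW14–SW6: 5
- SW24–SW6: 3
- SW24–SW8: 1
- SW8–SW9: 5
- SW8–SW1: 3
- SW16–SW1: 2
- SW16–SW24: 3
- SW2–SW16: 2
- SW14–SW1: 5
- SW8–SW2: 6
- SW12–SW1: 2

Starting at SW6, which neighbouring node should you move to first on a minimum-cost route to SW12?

Compare a few routes:
SW6 - SW24 - SW8 - SW1 - SW12: 3+1+3+2 = 9
SW6 - SW14 - SW1 - SW12: 5+5+2 = 12
SW6 - SW24 - SW16 - SW1 - SW12: 3+3+2+2 = 10
The minimum is 9 hops' cost via SW6 - SW24 - SW8 - SW1 - SW12.
So from SW6 the first move is to SW24.

SW24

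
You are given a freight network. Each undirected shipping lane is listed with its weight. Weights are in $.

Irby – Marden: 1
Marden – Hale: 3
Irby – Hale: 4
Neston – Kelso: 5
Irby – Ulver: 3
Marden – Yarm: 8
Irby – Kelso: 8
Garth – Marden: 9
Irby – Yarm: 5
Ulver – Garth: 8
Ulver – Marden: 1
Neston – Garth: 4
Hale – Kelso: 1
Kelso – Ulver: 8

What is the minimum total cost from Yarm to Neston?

$15

Running Dijkstra from Yarm:
Yarm: 0
Irby: 5  (via Yarm)
Marden: 6  (via Irby)
Ulver: 7  (via Marden)
Hale: 9  (via Irby)
Kelso: 10  (via Hale)
Garth: 15  (via Marden)
Neston: 15  (via Kelso)
Shortest route: Yarm–Irby–Hale–Kelso–Neston = $15.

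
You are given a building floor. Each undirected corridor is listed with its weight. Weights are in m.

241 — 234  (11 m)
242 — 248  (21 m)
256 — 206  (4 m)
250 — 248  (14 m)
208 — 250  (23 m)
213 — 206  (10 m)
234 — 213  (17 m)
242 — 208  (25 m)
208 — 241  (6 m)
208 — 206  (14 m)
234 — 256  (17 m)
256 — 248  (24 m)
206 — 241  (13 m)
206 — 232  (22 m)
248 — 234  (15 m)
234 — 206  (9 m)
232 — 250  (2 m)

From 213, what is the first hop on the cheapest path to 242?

Compare a few routes:
213 - 206 - 208 - 242: 10+14+25 = 49
213 - 234 - 248 - 242: 17+15+21 = 53
The minimum is 49 m via 213 - 206 - 208 - 242.
So from 213 the first move is to 206.

206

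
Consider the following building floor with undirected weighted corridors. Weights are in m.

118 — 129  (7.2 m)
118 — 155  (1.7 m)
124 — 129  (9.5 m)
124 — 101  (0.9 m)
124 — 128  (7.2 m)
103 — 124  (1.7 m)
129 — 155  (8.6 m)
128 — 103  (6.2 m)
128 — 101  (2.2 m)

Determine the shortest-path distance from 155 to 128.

21.2 m

Running Dijkstra from 155:
155: 0
118: 1.7  (via 155)
129: 8.6  (via 155)
124: 18.1  (via 129)
101: 19  (via 124)
103: 19.8  (via 124)
128: 21.2  (via 101)
Shortest route: 155–129–124–101–128 = 21.2 m.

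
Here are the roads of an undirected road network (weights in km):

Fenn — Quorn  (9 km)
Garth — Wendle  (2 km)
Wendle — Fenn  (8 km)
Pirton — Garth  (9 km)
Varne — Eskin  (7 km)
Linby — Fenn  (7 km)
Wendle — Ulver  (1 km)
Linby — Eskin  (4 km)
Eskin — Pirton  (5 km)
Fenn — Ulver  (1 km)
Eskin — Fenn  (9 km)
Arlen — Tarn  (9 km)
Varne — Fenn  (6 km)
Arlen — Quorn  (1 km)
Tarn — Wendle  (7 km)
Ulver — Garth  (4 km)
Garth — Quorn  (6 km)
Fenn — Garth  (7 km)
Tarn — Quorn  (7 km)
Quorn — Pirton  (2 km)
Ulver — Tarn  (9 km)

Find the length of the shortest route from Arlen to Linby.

Shortest distances from Arlen:
Arlen: 0
Quorn: 1  (via Arlen)
Pirton: 3  (via Quorn)
Garth: 7  (via Quorn)
Tarn: 8  (via Quorn)
Eskin: 8  (via Pirton)
Wendle: 9  (via Garth)
Ulver: 10  (via Wendle)
Fenn: 10  (via Quorn)
Linby: 12  (via Eskin)
Shortest route: Arlen → Quorn → Pirton → Eskin → Linby = 12 km.

12 km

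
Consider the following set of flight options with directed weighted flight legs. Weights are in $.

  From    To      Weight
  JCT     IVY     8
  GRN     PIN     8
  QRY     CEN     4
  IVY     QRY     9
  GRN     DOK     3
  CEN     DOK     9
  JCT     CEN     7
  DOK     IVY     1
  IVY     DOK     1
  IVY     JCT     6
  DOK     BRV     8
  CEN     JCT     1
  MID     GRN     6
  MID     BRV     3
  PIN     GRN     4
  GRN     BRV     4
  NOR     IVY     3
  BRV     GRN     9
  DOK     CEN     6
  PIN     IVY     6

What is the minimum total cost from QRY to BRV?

$21

Running Dijkstra from QRY:
QRY: 0
CEN: 4  (via QRY)
JCT: 5  (via CEN)
DOK: 13  (via CEN)
IVY: 13  (via JCT)
BRV: 21  (via DOK)
Shortest route: QRY–CEN–DOK–BRV = $21.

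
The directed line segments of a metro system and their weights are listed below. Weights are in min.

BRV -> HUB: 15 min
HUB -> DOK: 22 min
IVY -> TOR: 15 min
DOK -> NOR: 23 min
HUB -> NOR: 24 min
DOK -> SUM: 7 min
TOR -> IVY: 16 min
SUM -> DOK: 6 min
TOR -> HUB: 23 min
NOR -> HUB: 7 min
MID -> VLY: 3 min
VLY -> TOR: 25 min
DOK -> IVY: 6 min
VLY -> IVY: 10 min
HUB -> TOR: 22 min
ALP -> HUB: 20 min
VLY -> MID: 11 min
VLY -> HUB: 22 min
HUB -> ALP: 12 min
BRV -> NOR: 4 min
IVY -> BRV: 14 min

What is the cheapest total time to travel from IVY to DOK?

47 min

Candidate routes:
IVY - BRV - NOR - HUB - DOK: 14+4+7+22 = 47
IVY - BRV - HUB - DOK: 14+15+22 = 51
The minimum is 47 min via IVY - BRV - NOR - HUB - DOK.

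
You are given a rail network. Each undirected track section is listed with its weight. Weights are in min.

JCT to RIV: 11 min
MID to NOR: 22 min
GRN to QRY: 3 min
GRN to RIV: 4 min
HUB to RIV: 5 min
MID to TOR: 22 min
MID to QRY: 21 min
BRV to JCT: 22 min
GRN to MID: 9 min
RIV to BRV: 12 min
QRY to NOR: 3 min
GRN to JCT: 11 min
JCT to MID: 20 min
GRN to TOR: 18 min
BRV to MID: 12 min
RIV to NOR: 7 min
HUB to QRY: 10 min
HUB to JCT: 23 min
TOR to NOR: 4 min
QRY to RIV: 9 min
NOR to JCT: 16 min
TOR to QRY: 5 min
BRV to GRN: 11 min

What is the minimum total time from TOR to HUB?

Shortest distances from TOR:
TOR: 0
NOR: 4  (via TOR)
QRY: 5  (via TOR)
GRN: 8  (via QRY)
RIV: 11  (via NOR)
HUB: 15  (via QRY)
Shortest route: TOR → QRY → HUB = 15 min.

15 min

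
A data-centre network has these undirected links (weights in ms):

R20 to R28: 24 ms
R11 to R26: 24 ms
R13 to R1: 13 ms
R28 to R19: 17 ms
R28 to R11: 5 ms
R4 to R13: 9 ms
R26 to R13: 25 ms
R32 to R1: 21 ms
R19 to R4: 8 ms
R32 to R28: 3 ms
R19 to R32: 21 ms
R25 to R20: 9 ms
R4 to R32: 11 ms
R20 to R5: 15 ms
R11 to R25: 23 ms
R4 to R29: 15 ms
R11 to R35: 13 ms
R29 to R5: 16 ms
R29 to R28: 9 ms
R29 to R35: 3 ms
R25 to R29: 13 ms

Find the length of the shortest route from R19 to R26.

42 ms

Enumerating some paths:
R19 - R4 - R13 - R26: 8+9+25 = 42
R19 - R28 - R11 - R26: 17+5+24 = 46
Cheapest is R19 - R4 - R13 - R26 at 42 ms.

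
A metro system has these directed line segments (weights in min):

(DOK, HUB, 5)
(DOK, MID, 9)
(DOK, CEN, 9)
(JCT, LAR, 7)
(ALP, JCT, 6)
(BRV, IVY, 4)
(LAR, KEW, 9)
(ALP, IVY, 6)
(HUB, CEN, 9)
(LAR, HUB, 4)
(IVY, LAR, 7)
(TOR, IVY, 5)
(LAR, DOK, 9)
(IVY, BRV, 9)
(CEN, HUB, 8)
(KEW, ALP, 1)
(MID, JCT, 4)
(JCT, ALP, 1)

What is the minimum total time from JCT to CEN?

20 min

Shortest distances from JCT:
JCT: 0
ALP: 1  (via JCT)
IVY: 7  (via ALP)
LAR: 7  (via JCT)
HUB: 11  (via LAR)
BRV: 16  (via IVY)
DOK: 16  (via LAR)
KEW: 16  (via LAR)
CEN: 20  (via HUB)
Shortest route: JCT → LAR → HUB → CEN = 20 min.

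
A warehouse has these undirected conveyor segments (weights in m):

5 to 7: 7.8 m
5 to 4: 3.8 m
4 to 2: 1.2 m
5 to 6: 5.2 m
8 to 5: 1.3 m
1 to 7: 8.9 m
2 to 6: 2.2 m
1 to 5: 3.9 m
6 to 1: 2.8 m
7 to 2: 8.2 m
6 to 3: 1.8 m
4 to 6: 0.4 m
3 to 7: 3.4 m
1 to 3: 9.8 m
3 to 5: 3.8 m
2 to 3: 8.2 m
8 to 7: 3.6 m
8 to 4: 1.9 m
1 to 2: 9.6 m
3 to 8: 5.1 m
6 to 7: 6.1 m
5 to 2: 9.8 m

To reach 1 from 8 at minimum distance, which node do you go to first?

4

Compare a few routes:
8 → 5 → 4 → 6 → 1: 1.3+3.8+0.4+2.8 = 8.3
8 → 5 → 1: 1.3+3.9 = 5.2
8 → 4 → 2 → 6 → 1: 1.9+1.2+2.2+2.8 = 8.1
8 → 4 → 6 → 1: 1.9+0.4+2.8 = 5.1
The minimum is 5.1 m via 8 → 4 → 6 → 1.
So from 8 the first move is to 4.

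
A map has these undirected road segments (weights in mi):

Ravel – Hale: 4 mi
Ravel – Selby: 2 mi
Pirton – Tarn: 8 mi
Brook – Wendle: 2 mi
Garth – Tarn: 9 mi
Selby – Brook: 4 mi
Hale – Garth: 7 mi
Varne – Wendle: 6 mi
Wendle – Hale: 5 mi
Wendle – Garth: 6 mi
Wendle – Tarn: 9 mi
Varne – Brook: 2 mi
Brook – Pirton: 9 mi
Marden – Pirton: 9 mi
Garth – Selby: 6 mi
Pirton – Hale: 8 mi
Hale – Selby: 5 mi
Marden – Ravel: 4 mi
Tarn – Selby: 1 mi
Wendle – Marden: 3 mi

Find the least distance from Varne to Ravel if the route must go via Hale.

Best Varne to Hale: Varne–Brook–Wendle–Hale costing 9
Best Hale to Ravel: Hale–Ravel costing 4
Total via Hale: 9 + 4 = 13 mi.

13 mi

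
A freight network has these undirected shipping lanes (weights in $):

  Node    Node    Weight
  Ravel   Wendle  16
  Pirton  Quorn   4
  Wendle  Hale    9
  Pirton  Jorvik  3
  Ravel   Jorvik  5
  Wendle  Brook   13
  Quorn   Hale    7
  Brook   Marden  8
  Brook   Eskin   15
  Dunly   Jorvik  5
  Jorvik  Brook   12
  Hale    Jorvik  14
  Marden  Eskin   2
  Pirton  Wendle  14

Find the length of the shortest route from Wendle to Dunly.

$22

Enumerating some paths:
Wendle → Ravel → Jorvik → Dunly: 16+5+5 = 26
Wendle → Pirton → Jorvik → Dunly: 14+3+5 = 22
Cheapest is Wendle → Pirton → Jorvik → Dunly at $22.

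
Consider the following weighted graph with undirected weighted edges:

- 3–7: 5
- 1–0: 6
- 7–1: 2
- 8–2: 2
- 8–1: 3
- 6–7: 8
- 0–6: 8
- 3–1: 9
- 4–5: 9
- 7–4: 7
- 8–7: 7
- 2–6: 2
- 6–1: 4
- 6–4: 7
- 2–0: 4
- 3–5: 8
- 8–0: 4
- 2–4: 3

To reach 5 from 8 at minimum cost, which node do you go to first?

2

Compare a few routes:
8 → 1 → 7 → 3 → 5: 3+2+5+8 = 18
8 → 1 → 3 → 5: 3+9+8 = 20
8 → 7 → 3 → 5: 7+5+8 = 20
8 → 2 → 4 → 5: 2+3+9 = 14
The minimum is 14 via 8 → 2 → 4 → 5.
So from 8 the first move is to 2.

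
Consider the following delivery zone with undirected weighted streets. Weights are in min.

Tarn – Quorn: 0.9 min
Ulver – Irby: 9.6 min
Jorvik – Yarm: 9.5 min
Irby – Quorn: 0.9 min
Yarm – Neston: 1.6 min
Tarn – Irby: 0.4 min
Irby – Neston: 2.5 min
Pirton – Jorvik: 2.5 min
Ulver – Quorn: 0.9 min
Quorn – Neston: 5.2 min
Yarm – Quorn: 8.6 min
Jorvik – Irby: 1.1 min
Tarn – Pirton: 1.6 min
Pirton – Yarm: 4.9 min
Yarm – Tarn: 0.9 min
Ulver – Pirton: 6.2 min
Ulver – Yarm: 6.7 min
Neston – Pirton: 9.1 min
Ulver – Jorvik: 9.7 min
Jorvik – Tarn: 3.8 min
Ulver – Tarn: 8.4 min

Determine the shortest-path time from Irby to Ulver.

1.8 min

Candidate routes:
Irby - Tarn - Quorn - Ulver: 0.4+0.9+0.9 = 2.2
Irby - Quorn - Ulver: 0.9+0.9 = 1.8
The minimum is 1.8 min via Irby - Quorn - Ulver.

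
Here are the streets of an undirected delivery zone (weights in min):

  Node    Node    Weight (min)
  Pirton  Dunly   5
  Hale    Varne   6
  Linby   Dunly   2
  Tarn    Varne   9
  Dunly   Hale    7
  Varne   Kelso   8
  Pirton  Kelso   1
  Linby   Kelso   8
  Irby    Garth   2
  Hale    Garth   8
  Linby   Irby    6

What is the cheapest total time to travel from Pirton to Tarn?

Candidate routes:
Pirton → Dunly → Linby → Kelso → Varne → Tarn: 5+2+8+8+9 = 32
Pirton → Dunly → Hale → Varne → Tarn: 5+7+6+9 = 27
Pirton → Kelso → Varne → Tarn: 1+8+9 = 18
Pirton → Kelso → Linby → Dunly → Hale → Varne → Tarn: 1+8+2+7+6+9 = 33
Cheapest is Pirton → Kelso → Varne → Tarn at 18 min.

18 min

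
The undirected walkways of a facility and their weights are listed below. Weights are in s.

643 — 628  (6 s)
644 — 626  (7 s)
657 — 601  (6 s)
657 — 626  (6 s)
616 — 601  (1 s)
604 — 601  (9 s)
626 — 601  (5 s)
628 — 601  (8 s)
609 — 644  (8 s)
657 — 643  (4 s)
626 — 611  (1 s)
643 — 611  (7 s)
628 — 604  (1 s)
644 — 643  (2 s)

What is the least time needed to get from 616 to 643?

11 s

Running Dijkstra from 616:
616: 0
601: 1  (via 616)
626: 6  (via 601)
611: 7  (via 626)
657: 7  (via 601)
628: 9  (via 601)
604: 10  (via 601)
643: 11  (via 657)
Shortest route: 616 → 601 → 657 → 643 = 11 s.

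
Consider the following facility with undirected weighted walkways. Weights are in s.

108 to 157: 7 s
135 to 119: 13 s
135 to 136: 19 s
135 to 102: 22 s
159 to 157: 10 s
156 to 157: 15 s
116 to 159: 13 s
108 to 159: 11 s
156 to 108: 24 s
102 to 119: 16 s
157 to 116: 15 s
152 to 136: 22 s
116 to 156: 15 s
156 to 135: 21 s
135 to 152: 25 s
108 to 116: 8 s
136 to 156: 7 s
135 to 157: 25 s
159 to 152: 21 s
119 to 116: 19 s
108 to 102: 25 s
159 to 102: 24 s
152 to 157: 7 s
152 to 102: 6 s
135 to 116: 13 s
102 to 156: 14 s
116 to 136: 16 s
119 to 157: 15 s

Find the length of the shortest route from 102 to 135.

Enumerating some paths:
102 - 119 - 135: 16+13 = 29
102 - 135: 22 = 22
Cheapest is 102 - 135 at 22 s.

22 s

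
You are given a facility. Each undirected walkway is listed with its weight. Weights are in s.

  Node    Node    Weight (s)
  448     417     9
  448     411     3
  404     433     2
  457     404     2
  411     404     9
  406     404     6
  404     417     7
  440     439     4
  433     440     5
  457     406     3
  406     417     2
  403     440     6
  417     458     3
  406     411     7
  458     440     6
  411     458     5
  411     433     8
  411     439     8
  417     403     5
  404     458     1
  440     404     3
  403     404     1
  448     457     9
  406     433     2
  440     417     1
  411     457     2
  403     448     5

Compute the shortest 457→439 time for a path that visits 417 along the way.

10 s

Best 457 to 417: 457–406–417 costing 5
Best 417 to 439: 417–440–439 costing 5
Total via 417: 5 + 5 = 10 s.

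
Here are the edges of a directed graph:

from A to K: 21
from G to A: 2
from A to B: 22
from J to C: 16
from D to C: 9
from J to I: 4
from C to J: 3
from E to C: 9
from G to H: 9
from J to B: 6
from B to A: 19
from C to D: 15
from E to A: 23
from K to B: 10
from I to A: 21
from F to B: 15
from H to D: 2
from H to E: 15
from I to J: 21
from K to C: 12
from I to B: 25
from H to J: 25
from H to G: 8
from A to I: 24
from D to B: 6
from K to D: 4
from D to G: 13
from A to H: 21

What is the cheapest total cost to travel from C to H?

Settle nodes by increasing distance from C:
C: 0
J: 3  (via C)
I: 7  (via J)
B: 9  (via J)
D: 15  (via C)
A: 28  (via I)
G: 28  (via D)
H: 37  (via G)
Shortest route: C–D–G–H = 37.

37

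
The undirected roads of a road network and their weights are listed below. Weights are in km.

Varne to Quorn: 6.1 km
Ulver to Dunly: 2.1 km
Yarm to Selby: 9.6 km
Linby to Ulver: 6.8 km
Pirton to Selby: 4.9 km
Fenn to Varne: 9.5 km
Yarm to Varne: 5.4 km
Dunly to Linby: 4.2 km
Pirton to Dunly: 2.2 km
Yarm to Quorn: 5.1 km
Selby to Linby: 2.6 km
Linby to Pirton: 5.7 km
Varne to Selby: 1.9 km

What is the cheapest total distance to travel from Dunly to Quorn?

Enumerating some paths:
Dunly → Pirton → Linby → Selby → Varne → Quorn: 2.2+5.7+2.6+1.9+6.1 = 18.5
Dunly → Linby → Selby → Varne → Yarm → Quorn: 4.2+2.6+1.9+5.4+5.1 = 19.2
Dunly → Pirton → Selby → Varne → Quorn: 2.2+4.9+1.9+6.1 = 15.1
Dunly → Linby → Selby → Varne → Quorn: 4.2+2.6+1.9+6.1 = 14.8
Cheapest is Dunly → Linby → Selby → Varne → Quorn at 14.8 km.

14.8 km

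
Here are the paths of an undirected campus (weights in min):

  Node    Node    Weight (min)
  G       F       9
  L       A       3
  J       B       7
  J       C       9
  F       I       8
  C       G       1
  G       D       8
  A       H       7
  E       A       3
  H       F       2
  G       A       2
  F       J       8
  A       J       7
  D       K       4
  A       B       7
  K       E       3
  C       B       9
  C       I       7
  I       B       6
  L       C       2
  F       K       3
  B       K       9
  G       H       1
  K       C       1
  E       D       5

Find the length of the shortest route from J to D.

Enumerating some paths:
J–F–K–D: 8+3+4 = 15
J–C–K–D: 9+1+4 = 14
Cheapest is J–C–K–D at 14 min.

14 min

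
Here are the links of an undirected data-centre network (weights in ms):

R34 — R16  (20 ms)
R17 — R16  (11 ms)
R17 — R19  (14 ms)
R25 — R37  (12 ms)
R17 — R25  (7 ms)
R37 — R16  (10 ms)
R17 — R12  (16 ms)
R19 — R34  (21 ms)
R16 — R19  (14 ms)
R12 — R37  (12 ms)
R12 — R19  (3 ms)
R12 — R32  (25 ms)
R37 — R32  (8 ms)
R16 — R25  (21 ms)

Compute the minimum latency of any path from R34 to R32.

38 ms

Running Dijkstra from R34:
R34: 0
R16: 20  (via R34)
R19: 21  (via R34)
R12: 24  (via R19)
R37: 30  (via R16)
R17: 31  (via R16)
R25: 38  (via R17)
R32: 38  (via R37)
Shortest route: R34 → R16 → R37 → R32 = 38 ms.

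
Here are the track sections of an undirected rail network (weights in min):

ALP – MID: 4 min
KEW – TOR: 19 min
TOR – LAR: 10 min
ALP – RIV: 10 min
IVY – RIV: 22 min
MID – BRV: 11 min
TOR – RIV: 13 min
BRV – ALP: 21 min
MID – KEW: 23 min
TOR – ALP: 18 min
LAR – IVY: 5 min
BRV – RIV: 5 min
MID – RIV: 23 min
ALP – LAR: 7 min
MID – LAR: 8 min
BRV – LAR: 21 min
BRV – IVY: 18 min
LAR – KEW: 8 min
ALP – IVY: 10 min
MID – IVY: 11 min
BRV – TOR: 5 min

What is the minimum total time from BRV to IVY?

Compare a few routes:
BRV - TOR - LAR - IVY: 5+10+5 = 20
BRV - IVY: 18 = 18
BRV - MID - IVY: 11+11 = 22
The minimum is 18 min via BRV - IVY.

18 min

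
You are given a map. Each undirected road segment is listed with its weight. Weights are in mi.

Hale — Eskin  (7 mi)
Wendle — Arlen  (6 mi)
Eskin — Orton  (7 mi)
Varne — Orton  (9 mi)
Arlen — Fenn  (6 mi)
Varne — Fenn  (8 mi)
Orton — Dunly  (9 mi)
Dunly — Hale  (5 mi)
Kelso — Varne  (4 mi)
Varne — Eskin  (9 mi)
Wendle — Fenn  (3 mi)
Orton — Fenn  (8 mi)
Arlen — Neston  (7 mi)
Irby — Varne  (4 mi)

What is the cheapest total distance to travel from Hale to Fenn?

Running Dijkstra from Hale:
Hale: 0
Dunly: 5  (via Hale)
Eskin: 7  (via Hale)
Orton: 14  (via Dunly)
Varne: 16  (via Eskin)
Kelso: 20  (via Varne)
Irby: 20  (via Varne)
Fenn: 22  (via Orton)
Shortest route: Hale → Dunly → Orton → Fenn = 22 mi.

22 mi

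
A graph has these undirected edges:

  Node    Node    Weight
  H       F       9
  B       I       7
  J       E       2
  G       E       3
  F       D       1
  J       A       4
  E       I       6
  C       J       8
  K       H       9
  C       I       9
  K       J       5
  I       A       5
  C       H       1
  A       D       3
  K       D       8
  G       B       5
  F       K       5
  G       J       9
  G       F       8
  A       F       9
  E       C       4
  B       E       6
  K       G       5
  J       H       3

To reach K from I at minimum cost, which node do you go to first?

E

Enumerating some paths:
I → E → G → K: 6+3+5 = 14
I → A → J → K: 5+4+5 = 14
I → E → J → K: 6+2+5 = 13
The minimum is 13 via I → E → J → K.
So from I the first move is to E.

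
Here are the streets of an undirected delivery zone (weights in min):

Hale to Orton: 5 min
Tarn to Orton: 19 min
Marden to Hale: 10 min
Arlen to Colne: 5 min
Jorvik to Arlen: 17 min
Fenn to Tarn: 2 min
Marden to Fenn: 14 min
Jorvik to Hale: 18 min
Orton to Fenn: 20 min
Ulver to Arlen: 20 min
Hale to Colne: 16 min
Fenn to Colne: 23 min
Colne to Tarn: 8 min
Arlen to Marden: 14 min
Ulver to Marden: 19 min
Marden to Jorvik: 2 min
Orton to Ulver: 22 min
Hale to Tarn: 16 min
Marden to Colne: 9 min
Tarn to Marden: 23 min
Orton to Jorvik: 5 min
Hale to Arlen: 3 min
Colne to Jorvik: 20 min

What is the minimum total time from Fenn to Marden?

14 min

Candidate routes:
Fenn → Tarn → Marden: 2+23 = 25
Fenn → Marden: 14 = 14
Fenn → Tarn → Colne → Marden: 2+8+9 = 19
Cheapest is Fenn → Marden at 14 min.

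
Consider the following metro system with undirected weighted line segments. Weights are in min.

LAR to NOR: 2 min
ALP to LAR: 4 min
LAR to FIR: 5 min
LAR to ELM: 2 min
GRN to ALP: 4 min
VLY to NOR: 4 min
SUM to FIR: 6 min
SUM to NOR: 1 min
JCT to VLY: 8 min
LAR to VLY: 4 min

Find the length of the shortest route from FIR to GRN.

Shortest distances from FIR:
FIR: 0
LAR: 5  (via FIR)
SUM: 6  (via FIR)
ELM: 7  (via LAR)
NOR: 7  (via LAR)
ALP: 9  (via LAR)
VLY: 9  (via LAR)
GRN: 13  (via ALP)
Shortest route: FIR–LAR–ALP–GRN = 13 min.

13 min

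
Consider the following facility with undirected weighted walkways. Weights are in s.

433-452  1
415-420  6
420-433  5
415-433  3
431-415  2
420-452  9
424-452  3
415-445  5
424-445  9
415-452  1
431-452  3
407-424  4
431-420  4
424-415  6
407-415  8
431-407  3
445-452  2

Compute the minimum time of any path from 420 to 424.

Candidate routes:
420 - 415 - 452 - 424: 6+1+3 = 10
420 - 431 - 452 - 424: 4+3+3 = 10
420 - 431 - 415 - 452 - 424: 4+2+1+3 = 10
420 - 433 - 452 - 424: 5+1+3 = 9
Cheapest is 420 - 433 - 452 - 424 at 9 s.

9 s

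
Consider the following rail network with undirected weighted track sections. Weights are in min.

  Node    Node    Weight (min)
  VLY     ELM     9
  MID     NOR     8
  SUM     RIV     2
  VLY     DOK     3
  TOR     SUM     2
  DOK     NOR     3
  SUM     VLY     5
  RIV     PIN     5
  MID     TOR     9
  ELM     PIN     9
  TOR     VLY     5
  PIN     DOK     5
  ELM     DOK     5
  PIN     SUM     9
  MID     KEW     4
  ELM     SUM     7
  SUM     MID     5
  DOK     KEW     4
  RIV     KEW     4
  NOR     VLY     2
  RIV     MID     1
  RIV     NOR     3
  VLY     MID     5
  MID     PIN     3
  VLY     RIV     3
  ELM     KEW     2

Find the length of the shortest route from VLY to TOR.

Shortest distances from VLY:
VLY: 0
NOR: 2  (via VLY)
RIV: 3  (via VLY)
DOK: 3  (via VLY)
MID: 4  (via RIV)
TOR: 5  (via VLY)
Shortest route: VLY–TOR = 5 min.

5 min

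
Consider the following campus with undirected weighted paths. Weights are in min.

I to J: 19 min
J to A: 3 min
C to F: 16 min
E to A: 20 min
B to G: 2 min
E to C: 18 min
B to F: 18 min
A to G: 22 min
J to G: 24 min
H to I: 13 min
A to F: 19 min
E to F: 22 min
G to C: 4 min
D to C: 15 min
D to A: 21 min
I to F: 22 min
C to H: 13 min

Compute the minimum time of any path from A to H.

Candidate routes:
A → G → C → H: 22+4+13 = 39
A → F → C → H: 19+16+13 = 48
A → J → I → H: 3+19+13 = 35
A → J → G → C → H: 3+24+4+13 = 44
The minimum is 35 min via A → J → I → H.

35 min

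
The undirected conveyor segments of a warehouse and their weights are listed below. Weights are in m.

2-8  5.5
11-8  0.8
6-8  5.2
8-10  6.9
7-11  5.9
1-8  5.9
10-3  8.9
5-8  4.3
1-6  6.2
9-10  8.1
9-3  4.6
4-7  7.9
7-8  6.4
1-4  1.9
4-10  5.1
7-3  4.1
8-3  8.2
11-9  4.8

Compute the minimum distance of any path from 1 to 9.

11.5 m

Enumerating some paths:
1 → 8 → 11 → 9: 5.9+0.8+4.8 = 11.5
1 → 4 → 10 → 9: 1.9+5.1+8.1 = 15.1
Cheapest is 1 → 8 → 11 → 9 at 11.5 m.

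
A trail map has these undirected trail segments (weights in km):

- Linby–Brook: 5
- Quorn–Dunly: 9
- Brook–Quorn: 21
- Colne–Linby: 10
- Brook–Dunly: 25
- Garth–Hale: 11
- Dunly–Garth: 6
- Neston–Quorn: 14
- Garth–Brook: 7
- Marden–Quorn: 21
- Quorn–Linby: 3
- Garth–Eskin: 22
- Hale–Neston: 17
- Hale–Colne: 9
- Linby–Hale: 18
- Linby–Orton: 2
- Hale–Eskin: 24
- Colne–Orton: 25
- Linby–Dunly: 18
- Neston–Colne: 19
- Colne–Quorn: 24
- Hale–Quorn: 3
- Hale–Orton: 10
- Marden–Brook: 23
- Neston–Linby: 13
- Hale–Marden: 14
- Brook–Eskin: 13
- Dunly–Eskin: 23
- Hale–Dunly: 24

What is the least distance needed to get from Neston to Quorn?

Shortest distances from Neston:
Neston: 0
Linby: 13  (via Neston)
Quorn: 14  (via Neston)
Shortest route: Neston–Quorn = 14 km.

14 km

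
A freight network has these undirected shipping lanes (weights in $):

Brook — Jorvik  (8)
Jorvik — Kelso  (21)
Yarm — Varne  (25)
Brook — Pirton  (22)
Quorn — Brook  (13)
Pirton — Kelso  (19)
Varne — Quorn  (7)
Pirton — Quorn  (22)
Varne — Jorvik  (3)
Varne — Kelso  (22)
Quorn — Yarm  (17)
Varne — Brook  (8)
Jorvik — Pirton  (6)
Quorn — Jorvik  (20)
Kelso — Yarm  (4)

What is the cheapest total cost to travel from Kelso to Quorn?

$21

Compare a few routes:
Kelso - Varne - Quorn: 22+7 = 29
Kelso - Jorvik - Varne - Quorn: 21+3+7 = 31
Kelso - Yarm - Quorn: 4+17 = 21
Kelso - Pirton - Jorvik - Varne - Quorn: 19+6+3+7 = 35
The minimum is $21 via Kelso - Yarm - Quorn.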